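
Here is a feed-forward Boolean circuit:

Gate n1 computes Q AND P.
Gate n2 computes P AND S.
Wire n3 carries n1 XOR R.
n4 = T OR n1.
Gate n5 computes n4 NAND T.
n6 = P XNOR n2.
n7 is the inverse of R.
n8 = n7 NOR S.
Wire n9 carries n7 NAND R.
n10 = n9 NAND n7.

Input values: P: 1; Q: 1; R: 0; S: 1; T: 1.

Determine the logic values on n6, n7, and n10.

n6 = 1; n7 = 1; n10 = 0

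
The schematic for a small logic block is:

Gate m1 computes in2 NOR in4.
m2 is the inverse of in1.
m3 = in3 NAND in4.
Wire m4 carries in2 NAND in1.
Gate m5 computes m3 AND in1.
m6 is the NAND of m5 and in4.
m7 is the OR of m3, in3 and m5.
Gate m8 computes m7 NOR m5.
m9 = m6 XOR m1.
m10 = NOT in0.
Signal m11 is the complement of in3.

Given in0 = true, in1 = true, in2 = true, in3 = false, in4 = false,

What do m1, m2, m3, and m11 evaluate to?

m1 = in2 NOR in4 = true NOR false = false
m2 = NOT in1 = NOT true = false
m3 = in3 NAND in4 = false NAND false = true
m11 = NOT in3 = NOT false = true

m1 = false, m2 = false, m3 = true, m11 = true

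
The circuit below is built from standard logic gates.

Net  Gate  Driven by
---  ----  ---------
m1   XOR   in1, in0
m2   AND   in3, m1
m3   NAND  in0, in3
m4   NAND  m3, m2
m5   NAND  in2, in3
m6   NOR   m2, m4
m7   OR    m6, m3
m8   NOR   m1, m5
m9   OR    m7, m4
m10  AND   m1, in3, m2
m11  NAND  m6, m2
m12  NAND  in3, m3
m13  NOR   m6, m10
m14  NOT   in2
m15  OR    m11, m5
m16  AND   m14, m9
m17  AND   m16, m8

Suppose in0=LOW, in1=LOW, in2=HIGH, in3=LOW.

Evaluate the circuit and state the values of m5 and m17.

m5 = HIGH; m17 = LOW

m1 = in1 XOR in0 = LOW XOR LOW = LOW
m2 = in3 AND m1 = LOW AND LOW = LOW
m3 = in0 NAND in3 = LOW NAND LOW = HIGH
m4 = m3 NAND m2 = HIGH NAND LOW = HIGH
m5 = in2 NAND in3 = HIGH NAND LOW = HIGH
m6 = m2 NOR m4 = LOW NOR HIGH = LOW
m7 = m6 OR m3 = LOW OR HIGH = HIGH
m8 = m1 NOR m5 = LOW NOR HIGH = LOW
m9 = m7 OR m4 = HIGH OR HIGH = HIGH
m14 = NOT in2 = NOT HIGH = LOW
m16 = m14 AND m9 = LOW AND HIGH = LOW
m17 = m16 AND m8 = LOW AND LOW = LOW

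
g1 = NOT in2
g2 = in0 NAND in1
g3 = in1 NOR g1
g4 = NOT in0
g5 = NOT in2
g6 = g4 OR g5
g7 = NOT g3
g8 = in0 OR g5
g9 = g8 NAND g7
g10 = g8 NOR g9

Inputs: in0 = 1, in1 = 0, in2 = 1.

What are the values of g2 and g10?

g2 = 1, g10 = 0

g1 = NOT in2 = NOT 1 = 0
g2 = in0 NAND in1 = 1 NAND 0 = 1
g3 = in1 NOR g1 = 0 NOR 0 = 1
g5 = NOT in2 = NOT 1 = 0
g7 = NOT g3 = NOT 1 = 0
g8 = in0 OR g5 = 1 OR 0 = 1
g9 = g8 NAND g7 = 1 NAND 0 = 1
g10 = g8 NOR g9 = 1 NOR 1 = 0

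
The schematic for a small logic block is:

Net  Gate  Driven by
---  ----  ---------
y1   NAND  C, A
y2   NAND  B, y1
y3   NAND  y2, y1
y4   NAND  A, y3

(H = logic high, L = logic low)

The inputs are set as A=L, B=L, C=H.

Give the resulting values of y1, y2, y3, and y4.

y1 = C NAND A = H NAND L = H
y2 = B NAND y1 = L NAND H = H
y3 = y2 NAND y1 = H NAND H = L
y4 = A NAND y3 = L NAND L = H

y1 = H  y2 = H  y3 = L  y4 = H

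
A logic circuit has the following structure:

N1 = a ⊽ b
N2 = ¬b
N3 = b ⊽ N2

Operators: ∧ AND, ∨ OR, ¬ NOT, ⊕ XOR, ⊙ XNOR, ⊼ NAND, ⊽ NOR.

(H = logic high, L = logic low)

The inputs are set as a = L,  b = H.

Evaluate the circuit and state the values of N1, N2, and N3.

N1 = a NOR b = L NOR H = L
N2 = NOT b = NOT H = L
N3 = b NOR N2 = H NOR L = L

N1 = L  N2 = L  N3 = L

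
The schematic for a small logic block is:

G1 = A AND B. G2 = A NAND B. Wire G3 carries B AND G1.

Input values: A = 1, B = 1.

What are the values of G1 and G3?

G1 = 1; G3 = 1

G1 = A AND B = 1 AND 1 = 1
G3 = B AND G1 = 1 AND 1 = 1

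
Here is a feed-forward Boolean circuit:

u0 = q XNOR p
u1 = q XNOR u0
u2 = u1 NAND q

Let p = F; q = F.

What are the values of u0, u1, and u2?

u0 = q XNOR p = F XNOR F = T
u1 = q XNOR u0 = F XNOR T = F
u2 = u1 NAND q = F NAND F = T

u0 = T; u1 = F; u2 = T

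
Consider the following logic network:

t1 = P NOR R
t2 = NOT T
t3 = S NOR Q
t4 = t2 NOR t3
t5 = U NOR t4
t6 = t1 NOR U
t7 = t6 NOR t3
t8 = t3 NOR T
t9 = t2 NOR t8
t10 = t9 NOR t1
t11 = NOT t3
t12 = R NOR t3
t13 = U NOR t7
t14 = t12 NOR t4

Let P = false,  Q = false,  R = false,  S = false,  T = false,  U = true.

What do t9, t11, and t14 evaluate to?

t9 = false  t11 = false  t14 = true

t2 = NOT T = NOT false = true
t3 = S NOR Q = false NOR false = true
t4 = t2 NOR t3 = true NOR true = false
t8 = t3 NOR T = true NOR false = false
t9 = t2 NOR t8 = true NOR false = false
t11 = NOT t3 = NOT true = false
t12 = R NOR t3 = false NOR true = false
t14 = t12 NOR t4 = false NOR false = true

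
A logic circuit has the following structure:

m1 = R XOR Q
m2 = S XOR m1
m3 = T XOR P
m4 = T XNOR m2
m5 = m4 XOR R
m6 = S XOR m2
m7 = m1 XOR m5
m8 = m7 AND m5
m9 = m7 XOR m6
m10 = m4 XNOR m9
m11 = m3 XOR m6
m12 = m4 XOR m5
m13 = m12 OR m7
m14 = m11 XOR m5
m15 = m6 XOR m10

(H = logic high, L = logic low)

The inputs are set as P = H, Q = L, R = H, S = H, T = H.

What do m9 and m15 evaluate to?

m9 = H  m15 = H

m1 = R XOR Q = H XOR L = H
m2 = S XOR m1 = H XOR H = L
m4 = T XNOR m2 = H XNOR L = L
m5 = m4 XOR R = L XOR H = H
m6 = S XOR m2 = H XOR L = H
m7 = m1 XOR m5 = H XOR H = L
m9 = m7 XOR m6 = L XOR H = H
m10 = m4 XNOR m9 = L XNOR H = L
m15 = m6 XOR m10 = H XOR L = H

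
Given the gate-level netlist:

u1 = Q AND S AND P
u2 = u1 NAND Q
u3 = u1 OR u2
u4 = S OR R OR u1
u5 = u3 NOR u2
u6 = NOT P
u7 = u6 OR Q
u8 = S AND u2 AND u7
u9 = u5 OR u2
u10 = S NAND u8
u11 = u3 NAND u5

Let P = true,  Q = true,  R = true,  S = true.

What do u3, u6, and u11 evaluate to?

u1 = Q AND S AND P = true AND true AND true = true
u2 = u1 NAND Q = true NAND true = false
u3 = u1 OR u2 = true OR false = true
u5 = u3 NOR u2 = true NOR false = false
u6 = NOT P = NOT true = false
u11 = u3 NAND u5 = true NAND false = true

u3 = true, u6 = false, u11 = true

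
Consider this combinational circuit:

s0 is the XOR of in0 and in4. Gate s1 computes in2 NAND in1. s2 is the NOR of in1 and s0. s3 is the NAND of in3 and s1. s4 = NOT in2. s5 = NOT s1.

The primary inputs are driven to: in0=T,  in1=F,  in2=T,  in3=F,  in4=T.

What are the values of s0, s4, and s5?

s0 = F  s4 = F  s5 = F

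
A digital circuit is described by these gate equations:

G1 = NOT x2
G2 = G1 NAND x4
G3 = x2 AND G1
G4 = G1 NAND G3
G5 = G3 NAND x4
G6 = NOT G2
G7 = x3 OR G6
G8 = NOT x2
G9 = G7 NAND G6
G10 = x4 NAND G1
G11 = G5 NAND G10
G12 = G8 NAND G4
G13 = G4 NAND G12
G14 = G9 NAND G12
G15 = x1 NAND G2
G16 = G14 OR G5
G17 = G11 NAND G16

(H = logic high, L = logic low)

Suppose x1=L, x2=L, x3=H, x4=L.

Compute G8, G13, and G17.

G8 = H; G13 = H; G17 = H

G1 = NOT x2 = NOT L = H
G2 = G1 NAND x4 = H NAND L = H
G3 = x2 AND G1 = L AND H = L
G4 = G1 NAND G3 = H NAND L = H
G5 = G3 NAND x4 = L NAND L = H
G6 = NOT G2 = NOT H = L
G7 = x3 OR G6 = H OR L = H
G8 = NOT x2 = NOT L = H
G9 = G7 NAND G6 = H NAND L = H
G10 = x4 NAND G1 = L NAND H = H
G11 = G5 NAND G10 = H NAND H = L
G12 = G8 NAND G4 = H NAND H = L
G13 = G4 NAND G12 = H NAND L = H
G14 = G9 NAND G12 = H NAND L = H
G16 = G14 OR G5 = H OR H = H
G17 = G11 NAND G16 = L NAND H = H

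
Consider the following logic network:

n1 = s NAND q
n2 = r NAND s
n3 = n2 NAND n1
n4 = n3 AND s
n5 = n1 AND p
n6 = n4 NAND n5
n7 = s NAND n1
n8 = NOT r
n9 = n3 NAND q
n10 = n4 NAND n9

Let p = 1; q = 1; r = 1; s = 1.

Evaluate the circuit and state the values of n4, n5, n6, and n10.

n4 = 1, n5 = 0, n6 = 1, n10 = 1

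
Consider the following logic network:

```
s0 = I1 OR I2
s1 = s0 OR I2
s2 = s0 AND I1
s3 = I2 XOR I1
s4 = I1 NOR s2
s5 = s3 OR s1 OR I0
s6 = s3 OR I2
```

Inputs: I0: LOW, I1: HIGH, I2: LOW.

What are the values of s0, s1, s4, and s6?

s0 = I1 OR I2 = HIGH OR LOW = HIGH
s1 = s0 OR I2 = HIGH OR LOW = HIGH
s2 = s0 AND I1 = HIGH AND HIGH = HIGH
s3 = I2 XOR I1 = LOW XOR HIGH = HIGH
s4 = I1 NOR s2 = HIGH NOR HIGH = LOW
s6 = s3 OR I2 = HIGH OR LOW = HIGH

s0 = HIGH; s1 = HIGH; s4 = LOW; s6 = HIGH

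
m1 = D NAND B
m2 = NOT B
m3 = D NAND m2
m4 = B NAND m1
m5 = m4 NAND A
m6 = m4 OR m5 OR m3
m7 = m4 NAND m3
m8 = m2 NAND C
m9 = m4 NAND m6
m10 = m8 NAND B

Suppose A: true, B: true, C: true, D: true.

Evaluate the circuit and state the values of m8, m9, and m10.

m8 = true, m9 = false, m10 = false

m1 = D NAND B = true NAND true = false
m2 = NOT B = NOT true = false
m3 = D NAND m2 = true NAND false = true
m4 = B NAND m1 = true NAND false = true
m5 = m4 NAND A = true NAND true = false
m6 = m4 OR m5 OR m3 = true OR false OR true = true
m8 = m2 NAND C = false NAND true = true
m9 = m4 NAND m6 = true NAND true = false
m10 = m8 NAND B = true NAND true = false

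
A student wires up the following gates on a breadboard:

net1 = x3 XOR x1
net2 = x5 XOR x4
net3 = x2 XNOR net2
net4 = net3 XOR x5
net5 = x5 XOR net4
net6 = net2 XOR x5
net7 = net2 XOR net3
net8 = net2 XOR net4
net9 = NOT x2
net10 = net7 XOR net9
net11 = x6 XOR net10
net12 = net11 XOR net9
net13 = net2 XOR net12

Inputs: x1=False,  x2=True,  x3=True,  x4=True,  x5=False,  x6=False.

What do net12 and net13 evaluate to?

net12 = False; net13 = True

net2 = x5 XOR x4 = False XOR True = True
net3 = x2 XNOR net2 = True XNOR True = True
net7 = net2 XOR net3 = True XOR True = False
net9 = NOT x2 = NOT True = False
net10 = net7 XOR net9 = False XOR False = False
net11 = x6 XOR net10 = False XOR False = False
net12 = net11 XOR net9 = False XOR False = False
net13 = net2 XOR net12 = True XOR False = True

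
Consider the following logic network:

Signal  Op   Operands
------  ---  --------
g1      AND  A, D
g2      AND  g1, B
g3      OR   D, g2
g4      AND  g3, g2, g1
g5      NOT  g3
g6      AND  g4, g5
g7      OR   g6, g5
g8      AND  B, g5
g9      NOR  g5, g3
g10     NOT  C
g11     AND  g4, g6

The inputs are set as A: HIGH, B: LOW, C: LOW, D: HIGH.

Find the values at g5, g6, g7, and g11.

g5 = LOW  g6 = LOW  g7 = LOW  g11 = LOW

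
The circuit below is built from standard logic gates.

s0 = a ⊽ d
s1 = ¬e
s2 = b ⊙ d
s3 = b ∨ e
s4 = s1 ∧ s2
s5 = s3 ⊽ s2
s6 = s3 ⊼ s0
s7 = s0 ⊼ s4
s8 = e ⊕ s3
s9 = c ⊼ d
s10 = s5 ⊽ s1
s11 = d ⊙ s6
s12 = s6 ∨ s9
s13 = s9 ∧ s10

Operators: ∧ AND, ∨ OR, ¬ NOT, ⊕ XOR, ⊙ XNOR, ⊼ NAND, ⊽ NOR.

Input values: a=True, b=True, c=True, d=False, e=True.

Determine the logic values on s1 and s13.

s1 = False, s13 = True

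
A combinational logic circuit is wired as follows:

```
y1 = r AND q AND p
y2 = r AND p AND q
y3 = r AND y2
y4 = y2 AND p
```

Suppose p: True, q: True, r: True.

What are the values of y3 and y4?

y3 = True; y4 = True

y2 = r AND p AND q = True AND True AND True = True
y3 = r AND y2 = True AND True = True
y4 = y2 AND p = True AND True = True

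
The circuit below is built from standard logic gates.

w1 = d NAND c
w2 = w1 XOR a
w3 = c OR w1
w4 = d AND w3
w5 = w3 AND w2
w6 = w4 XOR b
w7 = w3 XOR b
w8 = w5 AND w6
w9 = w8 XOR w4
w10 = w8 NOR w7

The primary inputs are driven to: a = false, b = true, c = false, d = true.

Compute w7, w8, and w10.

w1 = d NAND c = true NAND false = true
w2 = w1 XOR a = true XOR false = true
w3 = c OR w1 = false OR true = true
w4 = d AND w3 = true AND true = true
w5 = w3 AND w2 = true AND true = true
w6 = w4 XOR b = true XOR true = false
w7 = w3 XOR b = true XOR true = false
w8 = w5 AND w6 = true AND false = false
w10 = w8 NOR w7 = false NOR false = true

w7 = false; w8 = false; w10 = true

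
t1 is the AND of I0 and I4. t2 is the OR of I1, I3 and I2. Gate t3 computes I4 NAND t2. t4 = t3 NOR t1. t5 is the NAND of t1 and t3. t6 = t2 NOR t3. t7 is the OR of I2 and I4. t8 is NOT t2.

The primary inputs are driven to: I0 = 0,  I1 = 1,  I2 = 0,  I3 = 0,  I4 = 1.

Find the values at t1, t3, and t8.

t1 = I0 AND I4 = 0 AND 1 = 0
t2 = I1 OR I3 OR I2 = 1 OR 0 OR 0 = 1
t3 = I4 NAND t2 = 1 NAND 1 = 0
t8 = NOT t2 = NOT 1 = 0

t1 = 0, t3 = 0, t8 = 0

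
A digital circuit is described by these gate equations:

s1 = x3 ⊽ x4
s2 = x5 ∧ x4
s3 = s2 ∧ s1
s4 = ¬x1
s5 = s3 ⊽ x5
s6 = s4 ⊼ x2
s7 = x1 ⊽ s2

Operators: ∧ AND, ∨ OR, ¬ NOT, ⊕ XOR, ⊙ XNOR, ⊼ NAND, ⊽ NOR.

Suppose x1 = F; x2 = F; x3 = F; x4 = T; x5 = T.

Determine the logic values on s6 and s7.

s2 = x5 AND x4 = T AND T = T
s4 = NOT x1 = NOT F = T
s6 = s4 NAND x2 = T NAND F = T
s7 = x1 NOR s2 = F NOR T = F

s6 = T; s7 = F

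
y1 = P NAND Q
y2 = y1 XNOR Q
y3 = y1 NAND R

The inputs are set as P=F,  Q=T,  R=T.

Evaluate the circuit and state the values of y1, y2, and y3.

y1 = T  y2 = T  y3 = F

y1 = P NAND Q = F NAND T = T
y2 = y1 XNOR Q = T XNOR T = T
y3 = y1 NAND R = T NAND T = F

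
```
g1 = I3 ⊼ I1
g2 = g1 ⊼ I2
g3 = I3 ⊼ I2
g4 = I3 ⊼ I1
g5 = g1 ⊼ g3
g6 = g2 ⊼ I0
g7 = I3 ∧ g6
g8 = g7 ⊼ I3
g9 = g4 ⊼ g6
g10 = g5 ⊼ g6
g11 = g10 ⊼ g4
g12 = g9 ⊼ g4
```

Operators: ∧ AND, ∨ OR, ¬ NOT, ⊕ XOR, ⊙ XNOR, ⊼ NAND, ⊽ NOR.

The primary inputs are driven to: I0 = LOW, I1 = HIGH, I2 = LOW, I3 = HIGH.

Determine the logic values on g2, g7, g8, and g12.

g2 = HIGH, g7 = HIGH, g8 = LOW, g12 = HIGH

g1 = I3 NAND I1 = HIGH NAND HIGH = LOW
g2 = g1 NAND I2 = LOW NAND LOW = HIGH
g4 = I3 NAND I1 = HIGH NAND HIGH = LOW
g6 = g2 NAND I0 = HIGH NAND LOW = HIGH
g7 = I3 AND g6 = HIGH AND HIGH = HIGH
g8 = g7 NAND I3 = HIGH NAND HIGH = LOW
g9 = g4 NAND g6 = LOW NAND HIGH = HIGH
g12 = g9 NAND g4 = HIGH NAND LOW = HIGH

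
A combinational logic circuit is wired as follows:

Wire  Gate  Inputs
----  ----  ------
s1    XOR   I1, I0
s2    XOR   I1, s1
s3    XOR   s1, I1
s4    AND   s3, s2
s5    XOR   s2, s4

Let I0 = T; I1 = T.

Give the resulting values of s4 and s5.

s1 = I1 XOR I0 = T XOR T = F
s2 = I1 XOR s1 = T XOR F = T
s3 = s1 XOR I1 = F XOR T = T
s4 = s3 AND s2 = T AND T = T
s5 = s2 XOR s4 = T XOR T = F

s4 = T  s5 = F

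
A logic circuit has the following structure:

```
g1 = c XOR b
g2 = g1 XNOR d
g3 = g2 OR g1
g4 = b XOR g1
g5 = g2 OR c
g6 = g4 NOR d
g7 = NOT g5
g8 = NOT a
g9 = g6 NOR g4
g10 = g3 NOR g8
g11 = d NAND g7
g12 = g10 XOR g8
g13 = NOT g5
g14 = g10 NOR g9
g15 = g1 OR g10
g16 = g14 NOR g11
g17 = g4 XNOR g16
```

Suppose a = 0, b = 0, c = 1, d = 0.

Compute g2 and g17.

g1 = c XOR b = 1 XOR 0 = 1
g2 = g1 XNOR d = 1 XNOR 0 = 0
g3 = g2 OR g1 = 0 OR 1 = 1
g4 = b XOR g1 = 0 XOR 1 = 1
g5 = g2 OR c = 0 OR 1 = 1
g6 = g4 NOR d = 1 NOR 0 = 0
g7 = NOT g5 = NOT 1 = 0
g8 = NOT a = NOT 0 = 1
g9 = g6 NOR g4 = 0 NOR 1 = 0
g10 = g3 NOR g8 = 1 NOR 1 = 0
g11 = d NAND g7 = 0 NAND 0 = 1
g14 = g10 NOR g9 = 0 NOR 0 = 1
g16 = g14 NOR g11 = 1 NOR 1 = 0
g17 = g4 XNOR g16 = 1 XNOR 0 = 0

g2 = 0, g17 = 0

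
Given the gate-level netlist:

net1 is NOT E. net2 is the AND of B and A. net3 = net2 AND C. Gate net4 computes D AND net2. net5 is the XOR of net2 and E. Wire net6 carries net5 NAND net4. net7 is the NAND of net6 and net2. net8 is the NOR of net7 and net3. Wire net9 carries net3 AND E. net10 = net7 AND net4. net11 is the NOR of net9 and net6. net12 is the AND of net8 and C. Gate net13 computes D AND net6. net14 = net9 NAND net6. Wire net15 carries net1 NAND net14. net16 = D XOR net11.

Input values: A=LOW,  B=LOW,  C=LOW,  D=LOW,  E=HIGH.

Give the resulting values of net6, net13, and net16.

net2 = B AND A = LOW AND LOW = LOW
net3 = net2 AND C = LOW AND LOW = LOW
net4 = D AND net2 = LOW AND LOW = LOW
net5 = net2 XOR E = LOW XOR HIGH = HIGH
net6 = net5 NAND net4 = HIGH NAND LOW = HIGH
net9 = net3 AND E = LOW AND HIGH = LOW
net11 = net9 NOR net6 = LOW NOR HIGH = LOW
net13 = D AND net6 = LOW AND HIGH = LOW
net16 = D XOR net11 = LOW XOR LOW = LOW

net6 = HIGH, net13 = LOW, net16 = LOW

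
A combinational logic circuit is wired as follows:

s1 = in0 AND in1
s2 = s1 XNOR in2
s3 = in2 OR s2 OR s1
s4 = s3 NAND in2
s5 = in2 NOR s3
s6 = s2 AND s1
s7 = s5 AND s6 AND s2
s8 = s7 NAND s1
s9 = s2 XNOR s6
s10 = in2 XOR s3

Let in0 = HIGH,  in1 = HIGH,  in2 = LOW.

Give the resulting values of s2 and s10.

s2 = LOW, s10 = HIGH

s1 = in0 AND in1 = HIGH AND HIGH = HIGH
s2 = s1 XNOR in2 = HIGH XNOR LOW = LOW
s3 = in2 OR s2 OR s1 = LOW OR LOW OR HIGH = HIGH
s10 = in2 XOR s3 = LOW XOR HIGH = HIGH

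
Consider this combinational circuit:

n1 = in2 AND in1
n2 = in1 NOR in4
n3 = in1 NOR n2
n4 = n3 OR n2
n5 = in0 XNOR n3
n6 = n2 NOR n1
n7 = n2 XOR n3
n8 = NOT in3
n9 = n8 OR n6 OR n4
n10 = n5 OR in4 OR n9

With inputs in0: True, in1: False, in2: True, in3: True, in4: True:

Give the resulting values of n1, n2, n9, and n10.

n1 = in2 AND in1 = True AND False = False
n2 = in1 NOR in4 = False NOR True = False
n3 = in1 NOR n2 = False NOR False = True
n4 = n3 OR n2 = True OR False = True
n5 = in0 XNOR n3 = True XNOR True = True
n6 = n2 NOR n1 = False NOR False = True
n8 = NOT in3 = NOT True = False
n9 = n8 OR n6 OR n4 = False OR True OR True = True
n10 = n5 OR in4 OR n9 = True OR True OR True = True

n1 = False  n2 = False  n9 = True  n10 = True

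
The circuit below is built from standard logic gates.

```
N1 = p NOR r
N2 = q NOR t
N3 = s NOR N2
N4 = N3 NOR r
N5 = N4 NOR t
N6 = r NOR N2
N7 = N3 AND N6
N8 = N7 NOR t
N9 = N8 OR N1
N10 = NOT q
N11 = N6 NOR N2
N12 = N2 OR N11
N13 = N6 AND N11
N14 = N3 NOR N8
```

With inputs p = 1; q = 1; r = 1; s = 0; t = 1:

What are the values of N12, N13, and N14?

N2 = q NOR t = 1 NOR 1 = 0
N3 = s NOR N2 = 0 NOR 0 = 1
N6 = r NOR N2 = 1 NOR 0 = 0
N7 = N3 AND N6 = 1 AND 0 = 0
N8 = N7 NOR t = 0 NOR 1 = 0
N11 = N6 NOR N2 = 0 NOR 0 = 1
N12 = N2 OR N11 = 0 OR 1 = 1
N13 = N6 AND N11 = 0 AND 1 = 0
N14 = N3 NOR N8 = 1 NOR 0 = 0

N12 = 1  N13 = 0  N14 = 0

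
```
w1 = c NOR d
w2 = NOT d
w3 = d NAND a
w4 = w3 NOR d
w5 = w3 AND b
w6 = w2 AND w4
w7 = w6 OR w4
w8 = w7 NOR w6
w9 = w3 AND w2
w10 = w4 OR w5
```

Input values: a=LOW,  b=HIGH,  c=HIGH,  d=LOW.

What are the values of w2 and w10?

w2 = HIGH, w10 = HIGH

w2 = NOT d = NOT LOW = HIGH
w3 = d NAND a = LOW NAND LOW = HIGH
w4 = w3 NOR d = HIGH NOR LOW = LOW
w5 = w3 AND b = HIGH AND HIGH = HIGH
w10 = w4 OR w5 = LOW OR HIGH = HIGH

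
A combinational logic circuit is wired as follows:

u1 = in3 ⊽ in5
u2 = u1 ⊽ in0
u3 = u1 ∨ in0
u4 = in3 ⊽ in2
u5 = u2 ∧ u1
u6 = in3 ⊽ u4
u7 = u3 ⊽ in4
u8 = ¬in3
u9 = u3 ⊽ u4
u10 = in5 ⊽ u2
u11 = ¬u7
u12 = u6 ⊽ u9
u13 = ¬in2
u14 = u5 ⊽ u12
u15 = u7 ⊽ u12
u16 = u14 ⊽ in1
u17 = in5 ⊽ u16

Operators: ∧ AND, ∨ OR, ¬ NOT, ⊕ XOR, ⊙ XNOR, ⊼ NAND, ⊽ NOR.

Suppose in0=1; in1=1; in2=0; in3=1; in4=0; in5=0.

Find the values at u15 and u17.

u1 = in3 NOR in5 = 1 NOR 0 = 0
u2 = u1 NOR in0 = 0 NOR 1 = 0
u3 = u1 OR in0 = 0 OR 1 = 1
u4 = in3 NOR in2 = 1 NOR 0 = 0
u5 = u2 AND u1 = 0 AND 0 = 0
u6 = in3 NOR u4 = 1 NOR 0 = 0
u7 = u3 NOR in4 = 1 NOR 0 = 0
u9 = u3 NOR u4 = 1 NOR 0 = 0
u12 = u6 NOR u9 = 0 NOR 0 = 1
u14 = u5 NOR u12 = 0 NOR 1 = 0
u15 = u7 NOR u12 = 0 NOR 1 = 0
u16 = u14 NOR in1 = 0 NOR 1 = 0
u17 = in5 NOR u16 = 0 NOR 0 = 1

u15 = 0  u17 = 1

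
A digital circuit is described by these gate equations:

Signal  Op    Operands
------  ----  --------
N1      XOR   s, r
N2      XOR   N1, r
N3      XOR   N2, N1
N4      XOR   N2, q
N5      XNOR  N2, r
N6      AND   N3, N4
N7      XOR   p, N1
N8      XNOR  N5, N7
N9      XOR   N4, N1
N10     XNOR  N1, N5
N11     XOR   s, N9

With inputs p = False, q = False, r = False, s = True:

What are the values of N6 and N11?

N6 = False; N11 = True

N1 = s XOR r = True XOR False = True
N2 = N1 XOR r = True XOR False = True
N3 = N2 XOR N1 = True XOR True = False
N4 = N2 XOR q = True XOR False = True
N6 = N3 AND N4 = False AND True = False
N9 = N4 XOR N1 = True XOR True = False
N11 = s XOR N9 = True XOR False = True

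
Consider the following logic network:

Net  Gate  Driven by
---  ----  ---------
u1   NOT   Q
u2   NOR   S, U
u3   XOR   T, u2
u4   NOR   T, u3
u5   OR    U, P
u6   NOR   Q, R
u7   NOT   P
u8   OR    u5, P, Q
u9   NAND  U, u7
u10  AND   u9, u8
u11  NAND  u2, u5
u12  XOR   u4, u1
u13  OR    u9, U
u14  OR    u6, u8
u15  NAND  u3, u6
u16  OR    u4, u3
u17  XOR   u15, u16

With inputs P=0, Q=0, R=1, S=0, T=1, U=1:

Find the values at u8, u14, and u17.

u8 = 1, u14 = 1, u17 = 0

u2 = S NOR U = 0 NOR 1 = 0
u3 = T XOR u2 = 1 XOR 0 = 1
u4 = T NOR u3 = 1 NOR 1 = 0
u5 = U OR P = 1 OR 0 = 1
u6 = Q NOR R = 0 NOR 1 = 0
u8 = u5 OR P OR Q = 1 OR 0 OR 0 = 1
u14 = u6 OR u8 = 0 OR 1 = 1
u15 = u3 NAND u6 = 1 NAND 0 = 1
u16 = u4 OR u3 = 0 OR 1 = 1
u17 = u15 XOR u16 = 1 XOR 1 = 0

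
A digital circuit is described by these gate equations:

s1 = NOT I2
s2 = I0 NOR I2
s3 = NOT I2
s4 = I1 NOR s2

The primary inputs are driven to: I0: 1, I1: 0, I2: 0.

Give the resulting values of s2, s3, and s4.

s2 = 0, s3 = 1, s4 = 1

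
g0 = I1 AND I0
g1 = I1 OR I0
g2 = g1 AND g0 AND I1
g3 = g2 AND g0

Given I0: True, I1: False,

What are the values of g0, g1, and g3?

g0 = I1 AND I0 = False AND True = False
g1 = I1 OR I0 = False OR True = True
g2 = g1 AND g0 AND I1 = True AND False AND False = False
g3 = g2 AND g0 = False AND False = False

g0 = False, g1 = True, g3 = False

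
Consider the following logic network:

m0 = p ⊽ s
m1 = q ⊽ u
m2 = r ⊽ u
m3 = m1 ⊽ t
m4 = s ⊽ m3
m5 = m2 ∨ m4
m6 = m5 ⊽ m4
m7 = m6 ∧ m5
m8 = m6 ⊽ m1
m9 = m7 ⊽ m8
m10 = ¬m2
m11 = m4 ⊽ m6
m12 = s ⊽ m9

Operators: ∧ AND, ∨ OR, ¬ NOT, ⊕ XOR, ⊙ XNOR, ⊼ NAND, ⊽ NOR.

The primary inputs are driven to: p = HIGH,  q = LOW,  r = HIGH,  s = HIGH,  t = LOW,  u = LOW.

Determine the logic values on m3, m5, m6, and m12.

m3 = LOW, m5 = LOW, m6 = HIGH, m12 = LOW

m1 = q NOR u = LOW NOR LOW = HIGH
m2 = r NOR u = HIGH NOR LOW = LOW
m3 = m1 NOR t = HIGH NOR LOW = LOW
m4 = s NOR m3 = HIGH NOR LOW = LOW
m5 = m2 OR m4 = LOW OR LOW = LOW
m6 = m5 NOR m4 = LOW NOR LOW = HIGH
m7 = m6 AND m5 = HIGH AND LOW = LOW
m8 = m6 NOR m1 = HIGH NOR HIGH = LOW
m9 = m7 NOR m8 = LOW NOR LOW = HIGH
m12 = s NOR m9 = HIGH NOR HIGH = LOW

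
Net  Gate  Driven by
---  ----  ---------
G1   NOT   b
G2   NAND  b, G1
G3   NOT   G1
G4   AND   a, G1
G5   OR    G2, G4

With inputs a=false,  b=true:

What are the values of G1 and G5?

G1 = NOT b = NOT true = false
G2 = b NAND G1 = true NAND false = true
G4 = a AND G1 = false AND false = false
G5 = G2 OR G4 = true OR false = true

G1 = false; G5 = true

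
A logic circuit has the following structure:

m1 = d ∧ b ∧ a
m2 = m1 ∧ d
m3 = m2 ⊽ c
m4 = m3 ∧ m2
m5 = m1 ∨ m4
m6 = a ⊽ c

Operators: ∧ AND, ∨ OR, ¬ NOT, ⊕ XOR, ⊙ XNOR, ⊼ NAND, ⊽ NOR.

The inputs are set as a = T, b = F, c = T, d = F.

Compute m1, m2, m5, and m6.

m1 = F; m2 = F; m5 = F; m6 = F

m1 = d AND b AND a = F AND F AND T = F
m2 = m1 AND d = F AND F = F
m3 = m2 NOR c = F NOR T = F
m4 = m3 AND m2 = F AND F = F
m5 = m1 OR m4 = F OR F = F
m6 = a NOR c = T NOR T = F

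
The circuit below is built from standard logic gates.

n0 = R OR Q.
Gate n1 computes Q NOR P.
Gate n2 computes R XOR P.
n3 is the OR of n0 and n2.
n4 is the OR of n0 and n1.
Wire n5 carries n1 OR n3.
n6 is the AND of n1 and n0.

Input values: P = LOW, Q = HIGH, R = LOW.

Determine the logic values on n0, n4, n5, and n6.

n0 = HIGH  n4 = HIGH  n5 = HIGH  n6 = LOW

n0 = R OR Q = LOW OR HIGH = HIGH
n1 = Q NOR P = HIGH NOR LOW = LOW
n2 = R XOR P = LOW XOR LOW = LOW
n3 = n0 OR n2 = HIGH OR LOW = HIGH
n4 = n0 OR n1 = HIGH OR LOW = HIGH
n5 = n1 OR n3 = LOW OR HIGH = HIGH
n6 = n1 AND n0 = LOW AND HIGH = LOW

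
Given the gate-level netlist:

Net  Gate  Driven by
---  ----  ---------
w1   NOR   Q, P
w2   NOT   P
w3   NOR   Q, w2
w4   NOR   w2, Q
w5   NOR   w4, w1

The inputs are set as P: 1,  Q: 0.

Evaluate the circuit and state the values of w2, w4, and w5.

w1 = Q NOR P = 0 NOR 1 = 0
w2 = NOT P = NOT 1 = 0
w4 = w2 NOR Q = 0 NOR 0 = 1
w5 = w4 NOR w1 = 1 NOR 0 = 0

w2 = 0, w4 = 1, w5 = 0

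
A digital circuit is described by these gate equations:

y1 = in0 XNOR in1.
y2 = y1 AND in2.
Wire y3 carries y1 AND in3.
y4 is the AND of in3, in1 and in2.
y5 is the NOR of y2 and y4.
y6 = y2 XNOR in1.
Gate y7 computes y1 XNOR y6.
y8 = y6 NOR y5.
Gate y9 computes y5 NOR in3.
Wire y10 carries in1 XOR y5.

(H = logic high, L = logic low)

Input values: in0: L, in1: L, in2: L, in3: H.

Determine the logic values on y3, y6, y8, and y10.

y3 = H  y6 = H  y8 = L  y10 = H

y1 = in0 XNOR in1 = L XNOR L = H
y2 = y1 AND in2 = H AND L = L
y3 = y1 AND in3 = H AND H = H
y4 = in3 AND in1 AND in2 = H AND L AND L = L
y5 = y2 NOR y4 = L NOR L = H
y6 = y2 XNOR in1 = L XNOR L = H
y8 = y6 NOR y5 = H NOR H = L
y10 = in1 XOR y5 = L XOR H = H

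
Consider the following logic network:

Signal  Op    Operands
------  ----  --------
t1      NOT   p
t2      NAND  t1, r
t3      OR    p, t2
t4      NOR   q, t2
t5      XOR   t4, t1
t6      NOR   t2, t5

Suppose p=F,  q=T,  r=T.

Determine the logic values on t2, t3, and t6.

t2 = F; t3 = F; t6 = F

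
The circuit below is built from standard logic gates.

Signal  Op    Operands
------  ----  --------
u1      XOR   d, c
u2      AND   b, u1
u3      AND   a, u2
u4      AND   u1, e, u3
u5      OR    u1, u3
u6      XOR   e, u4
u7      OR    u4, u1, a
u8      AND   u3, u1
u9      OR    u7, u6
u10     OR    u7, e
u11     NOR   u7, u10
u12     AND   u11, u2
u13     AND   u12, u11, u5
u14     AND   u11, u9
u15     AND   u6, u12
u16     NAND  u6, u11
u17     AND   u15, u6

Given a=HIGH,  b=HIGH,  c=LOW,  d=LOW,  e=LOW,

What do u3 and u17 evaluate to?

u3 = LOW; u17 = LOW

u1 = d XOR c = LOW XOR LOW = LOW
u2 = b AND u1 = HIGH AND LOW = LOW
u3 = a AND u2 = HIGH AND LOW = LOW
u4 = u1 AND e AND u3 = LOW AND LOW AND LOW = LOW
u6 = e XOR u4 = LOW XOR LOW = LOW
u7 = u4 OR u1 OR a = LOW OR LOW OR HIGH = HIGH
u10 = u7 OR e = HIGH OR LOW = HIGH
u11 = u7 NOR u10 = HIGH NOR HIGH = LOW
u12 = u11 AND u2 = LOW AND LOW = LOW
u15 = u6 AND u12 = LOW AND LOW = LOW
u17 = u15 AND u6 = LOW AND LOW = LOW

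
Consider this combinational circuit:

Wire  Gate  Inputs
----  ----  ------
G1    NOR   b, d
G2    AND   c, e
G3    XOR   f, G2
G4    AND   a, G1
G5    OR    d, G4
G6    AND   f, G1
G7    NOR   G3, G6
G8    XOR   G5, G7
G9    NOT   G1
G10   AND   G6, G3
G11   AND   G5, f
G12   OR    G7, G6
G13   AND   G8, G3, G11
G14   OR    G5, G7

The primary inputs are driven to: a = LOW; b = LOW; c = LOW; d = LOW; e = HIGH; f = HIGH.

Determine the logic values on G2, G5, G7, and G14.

G2 = LOW, G5 = LOW, G7 = LOW, G14 = LOW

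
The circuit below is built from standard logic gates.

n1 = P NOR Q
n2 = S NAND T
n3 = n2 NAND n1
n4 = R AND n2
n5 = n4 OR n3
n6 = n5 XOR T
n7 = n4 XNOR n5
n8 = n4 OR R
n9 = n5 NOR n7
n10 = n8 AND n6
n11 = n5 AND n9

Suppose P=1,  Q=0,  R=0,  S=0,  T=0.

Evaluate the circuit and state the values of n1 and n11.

n1 = P NOR Q = 1 NOR 0 = 0
n2 = S NAND T = 0 NAND 0 = 1
n3 = n2 NAND n1 = 1 NAND 0 = 1
n4 = R AND n2 = 0 AND 1 = 0
n5 = n4 OR n3 = 0 OR 1 = 1
n7 = n4 XNOR n5 = 0 XNOR 1 = 0
n9 = n5 NOR n7 = 1 NOR 0 = 0
n11 = n5 AND n9 = 1 AND 0 = 0

n1 = 0  n11 = 0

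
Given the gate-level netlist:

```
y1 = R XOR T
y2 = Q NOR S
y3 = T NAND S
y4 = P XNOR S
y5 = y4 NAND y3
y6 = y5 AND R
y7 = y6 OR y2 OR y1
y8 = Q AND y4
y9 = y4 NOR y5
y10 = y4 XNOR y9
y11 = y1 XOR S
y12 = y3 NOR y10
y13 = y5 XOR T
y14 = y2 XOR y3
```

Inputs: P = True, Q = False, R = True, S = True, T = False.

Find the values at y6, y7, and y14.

y6 = False, y7 = True, y14 = True

y1 = R XOR T = True XOR False = True
y2 = Q NOR S = False NOR True = False
y3 = T NAND S = False NAND True = True
y4 = P XNOR S = True XNOR True = True
y5 = y4 NAND y3 = True NAND True = False
y6 = y5 AND R = False AND True = False
y7 = y6 OR y2 OR y1 = False OR False OR True = True
y14 = y2 XOR y3 = False XOR True = True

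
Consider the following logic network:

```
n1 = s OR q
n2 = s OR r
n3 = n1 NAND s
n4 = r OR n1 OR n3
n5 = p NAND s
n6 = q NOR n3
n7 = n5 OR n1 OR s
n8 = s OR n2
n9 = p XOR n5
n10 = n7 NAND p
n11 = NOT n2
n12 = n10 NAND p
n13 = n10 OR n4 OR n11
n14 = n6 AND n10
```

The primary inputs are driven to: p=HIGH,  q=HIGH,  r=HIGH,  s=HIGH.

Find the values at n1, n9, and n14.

n1 = HIGH; n9 = HIGH; n14 = LOW

n1 = s OR q = HIGH OR HIGH = HIGH
n3 = n1 NAND s = HIGH NAND HIGH = LOW
n5 = p NAND s = HIGH NAND HIGH = LOW
n6 = q NOR n3 = HIGH NOR LOW = LOW
n7 = n5 OR n1 OR s = LOW OR HIGH OR HIGH = HIGH
n9 = p XOR n5 = HIGH XOR LOW = HIGH
n10 = n7 NAND p = HIGH NAND HIGH = LOW
n14 = n6 AND n10 = LOW AND LOW = LOW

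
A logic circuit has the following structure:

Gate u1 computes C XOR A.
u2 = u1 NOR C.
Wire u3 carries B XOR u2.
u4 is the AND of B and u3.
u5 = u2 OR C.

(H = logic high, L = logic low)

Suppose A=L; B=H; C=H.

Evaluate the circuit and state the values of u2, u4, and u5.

u2 = L  u4 = H  u5 = H

u1 = C XOR A = H XOR L = H
u2 = u1 NOR C = H NOR H = L
u3 = B XOR u2 = H XOR L = H
u4 = B AND u3 = H AND H = H
u5 = u2 OR C = L OR H = H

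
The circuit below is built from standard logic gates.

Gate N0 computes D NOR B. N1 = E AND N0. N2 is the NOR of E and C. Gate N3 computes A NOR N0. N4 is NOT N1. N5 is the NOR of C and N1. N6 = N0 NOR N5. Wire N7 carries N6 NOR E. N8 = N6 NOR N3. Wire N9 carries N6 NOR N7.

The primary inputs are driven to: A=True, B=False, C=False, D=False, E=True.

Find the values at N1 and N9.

N1 = True; N9 = True

N0 = D NOR B = False NOR False = True
N1 = E AND N0 = True AND True = True
N5 = C NOR N1 = False NOR True = False
N6 = N0 NOR N5 = True NOR False = False
N7 = N6 NOR E = False NOR True = False
N9 = N6 NOR N7 = False NOR False = True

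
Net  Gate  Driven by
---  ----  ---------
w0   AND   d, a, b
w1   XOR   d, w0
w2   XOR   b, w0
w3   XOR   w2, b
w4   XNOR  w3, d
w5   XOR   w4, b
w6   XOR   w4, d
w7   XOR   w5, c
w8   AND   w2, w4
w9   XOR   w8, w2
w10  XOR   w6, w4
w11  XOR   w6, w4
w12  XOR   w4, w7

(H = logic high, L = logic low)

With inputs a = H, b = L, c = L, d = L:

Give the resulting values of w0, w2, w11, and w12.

w0 = L; w2 = L; w11 = L; w12 = L

w0 = d AND a AND b = L AND H AND L = L
w2 = b XOR w0 = L XOR L = L
w3 = w2 XOR b = L XOR L = L
w4 = w3 XNOR d = L XNOR L = H
w5 = w4 XOR b = H XOR L = H
w6 = w4 XOR d = H XOR L = H
w7 = w5 XOR c = H XOR L = H
w11 = w6 XOR w4 = H XOR H = L
w12 = w4 XOR w7 = H XOR H = L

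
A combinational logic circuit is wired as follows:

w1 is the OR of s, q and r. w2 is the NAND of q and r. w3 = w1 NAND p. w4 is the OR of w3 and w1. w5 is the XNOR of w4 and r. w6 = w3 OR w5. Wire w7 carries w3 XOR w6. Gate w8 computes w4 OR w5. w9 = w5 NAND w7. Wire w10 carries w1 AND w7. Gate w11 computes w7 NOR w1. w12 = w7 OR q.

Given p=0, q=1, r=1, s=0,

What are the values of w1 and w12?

w1 = s OR q OR r = 0 OR 1 OR 1 = 1
w3 = w1 NAND p = 1 NAND 0 = 1
w4 = w3 OR w1 = 1 OR 1 = 1
w5 = w4 XNOR r = 1 XNOR 1 = 1
w6 = w3 OR w5 = 1 OR 1 = 1
w7 = w3 XOR w6 = 1 XOR 1 = 0
w12 = w7 OR q = 0 OR 1 = 1

w1 = 1, w12 = 1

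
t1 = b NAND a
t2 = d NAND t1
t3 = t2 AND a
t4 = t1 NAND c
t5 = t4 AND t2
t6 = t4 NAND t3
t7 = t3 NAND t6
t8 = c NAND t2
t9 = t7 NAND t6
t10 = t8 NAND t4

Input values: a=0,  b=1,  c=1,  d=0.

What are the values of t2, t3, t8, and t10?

t1 = b NAND a = 1 NAND 0 = 1
t2 = d NAND t1 = 0 NAND 1 = 1
t3 = t2 AND a = 1 AND 0 = 0
t4 = t1 NAND c = 1 NAND 1 = 0
t8 = c NAND t2 = 1 NAND 1 = 0
t10 = t8 NAND t4 = 0 NAND 0 = 1

t2 = 1  t3 = 0  t8 = 0  t10 = 1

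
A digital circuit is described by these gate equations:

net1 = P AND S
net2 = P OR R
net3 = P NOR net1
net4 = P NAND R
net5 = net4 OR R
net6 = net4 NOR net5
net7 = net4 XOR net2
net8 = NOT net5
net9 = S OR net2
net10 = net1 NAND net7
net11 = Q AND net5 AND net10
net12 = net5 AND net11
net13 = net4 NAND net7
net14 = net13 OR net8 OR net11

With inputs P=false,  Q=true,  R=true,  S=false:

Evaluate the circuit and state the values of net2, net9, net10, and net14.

net1 = P AND S = false AND false = false
net2 = P OR R = false OR true = true
net4 = P NAND R = false NAND true = true
net5 = net4 OR R = true OR true = true
net7 = net4 XOR net2 = true XOR true = false
net8 = NOT net5 = NOT true = false
net9 = S OR net2 = false OR true = true
net10 = net1 NAND net7 = false NAND false = true
net11 = Q AND net5 AND net10 = true AND true AND true = true
net13 = net4 NAND net7 = true NAND false = true
net14 = net13 OR net8 OR net11 = true OR false OR true = true

net2 = true; net9 = true; net10 = true; net14 = true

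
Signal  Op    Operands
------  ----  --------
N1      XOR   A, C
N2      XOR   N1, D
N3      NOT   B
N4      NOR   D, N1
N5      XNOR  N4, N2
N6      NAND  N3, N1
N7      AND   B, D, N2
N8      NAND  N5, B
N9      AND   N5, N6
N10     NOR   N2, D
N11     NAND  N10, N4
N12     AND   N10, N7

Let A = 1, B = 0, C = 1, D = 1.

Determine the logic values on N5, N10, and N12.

N1 = A XOR C = 1 XOR 1 = 0
N2 = N1 XOR D = 0 XOR 1 = 1
N4 = D NOR N1 = 1 NOR 0 = 0
N5 = N4 XNOR N2 = 0 XNOR 1 = 0
N7 = B AND D AND N2 = 0 AND 1 AND 1 = 0
N10 = N2 NOR D = 1 NOR 1 = 0
N12 = N10 AND N7 = 0 AND 0 = 0

N5 = 0, N10 = 0, N12 = 0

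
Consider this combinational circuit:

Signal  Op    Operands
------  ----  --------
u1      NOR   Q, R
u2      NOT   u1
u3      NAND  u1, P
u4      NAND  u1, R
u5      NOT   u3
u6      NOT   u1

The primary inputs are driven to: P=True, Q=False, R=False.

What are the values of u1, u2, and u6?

u1 = True, u2 = False, u6 = False

u1 = Q NOR R = False NOR False = True
u2 = NOT u1 = NOT True = False
u6 = NOT u1 = NOT True = False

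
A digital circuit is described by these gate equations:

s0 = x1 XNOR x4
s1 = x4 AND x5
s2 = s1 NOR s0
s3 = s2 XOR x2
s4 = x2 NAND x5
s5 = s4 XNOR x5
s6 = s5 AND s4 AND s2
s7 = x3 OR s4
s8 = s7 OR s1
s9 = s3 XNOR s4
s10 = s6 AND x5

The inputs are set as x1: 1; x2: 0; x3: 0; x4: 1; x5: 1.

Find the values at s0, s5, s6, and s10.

s0 = x1 XNOR x4 = 1 XNOR 1 = 1
s1 = x4 AND x5 = 1 AND 1 = 1
s2 = s1 NOR s0 = 1 NOR 1 = 0
s4 = x2 NAND x5 = 0 NAND 1 = 1
s5 = s4 XNOR x5 = 1 XNOR 1 = 1
s6 = s5 AND s4 AND s2 = 1 AND 1 AND 0 = 0
s10 = s6 AND x5 = 0 AND 1 = 0

s0 = 1, s5 = 1, s6 = 0, s10 = 0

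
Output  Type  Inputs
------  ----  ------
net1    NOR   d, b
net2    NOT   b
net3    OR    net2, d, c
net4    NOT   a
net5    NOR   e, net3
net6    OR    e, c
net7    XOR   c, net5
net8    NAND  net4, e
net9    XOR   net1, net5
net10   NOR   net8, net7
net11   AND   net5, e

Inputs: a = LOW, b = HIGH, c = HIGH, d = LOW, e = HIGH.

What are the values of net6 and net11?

net2 = NOT b = NOT HIGH = LOW
net3 = net2 OR d OR c = LOW OR LOW OR HIGH = HIGH
net5 = e NOR net3 = HIGH NOR HIGH = LOW
net6 = e OR c = HIGH OR HIGH = HIGH
net11 = net5 AND e = LOW AND HIGH = LOW

net6 = HIGH, net11 = LOW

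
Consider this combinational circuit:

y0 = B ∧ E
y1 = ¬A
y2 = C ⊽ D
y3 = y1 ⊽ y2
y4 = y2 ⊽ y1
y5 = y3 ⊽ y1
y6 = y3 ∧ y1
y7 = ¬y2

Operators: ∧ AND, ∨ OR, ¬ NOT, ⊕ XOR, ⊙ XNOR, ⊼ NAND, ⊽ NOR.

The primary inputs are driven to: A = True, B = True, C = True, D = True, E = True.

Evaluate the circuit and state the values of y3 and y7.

y1 = NOT A = NOT True = False
y2 = C NOR D = True NOR True = False
y3 = y1 NOR y2 = False NOR False = True
y7 = NOT y2 = NOT False = True

y3 = True  y7 = True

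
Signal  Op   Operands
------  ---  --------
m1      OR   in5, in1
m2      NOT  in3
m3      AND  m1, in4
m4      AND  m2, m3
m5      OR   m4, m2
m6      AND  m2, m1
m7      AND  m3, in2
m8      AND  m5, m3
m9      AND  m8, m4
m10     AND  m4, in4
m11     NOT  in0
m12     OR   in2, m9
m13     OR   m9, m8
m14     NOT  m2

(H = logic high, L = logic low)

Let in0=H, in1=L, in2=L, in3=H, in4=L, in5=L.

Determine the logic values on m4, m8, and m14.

m4 = L; m8 = L; m14 = H

m1 = in5 OR in1 = L OR L = L
m2 = NOT in3 = NOT H = L
m3 = m1 AND in4 = L AND L = L
m4 = m2 AND m3 = L AND L = L
m5 = m4 OR m2 = L OR L = L
m8 = m5 AND m3 = L AND L = L
m14 = NOT m2 = NOT L = H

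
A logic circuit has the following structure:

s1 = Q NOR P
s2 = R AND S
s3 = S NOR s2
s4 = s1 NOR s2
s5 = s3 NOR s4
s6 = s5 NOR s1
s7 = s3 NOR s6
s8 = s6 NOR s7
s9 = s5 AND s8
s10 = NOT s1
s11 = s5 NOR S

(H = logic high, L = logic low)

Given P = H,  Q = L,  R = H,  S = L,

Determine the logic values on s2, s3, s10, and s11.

s2 = L; s3 = H; s10 = H; s11 = H

s1 = Q NOR P = L NOR H = L
s2 = R AND S = H AND L = L
s3 = S NOR s2 = L NOR L = H
s4 = s1 NOR s2 = L NOR L = H
s5 = s3 NOR s4 = H NOR H = L
s10 = NOT s1 = NOT L = H
s11 = s5 NOR S = L NOR L = H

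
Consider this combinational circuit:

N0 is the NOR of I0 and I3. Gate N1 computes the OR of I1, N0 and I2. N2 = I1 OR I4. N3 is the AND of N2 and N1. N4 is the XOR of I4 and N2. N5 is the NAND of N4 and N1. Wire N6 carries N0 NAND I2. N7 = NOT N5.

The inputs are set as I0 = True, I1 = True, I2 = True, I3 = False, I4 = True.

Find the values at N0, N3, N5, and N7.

N0 = False, N3 = True, N5 = True, N7 = False

N0 = I0 NOR I3 = True NOR False = False
N1 = I1 OR N0 OR I2 = True OR False OR True = True
N2 = I1 OR I4 = True OR True = True
N3 = N2 AND N1 = True AND True = True
N4 = I4 XOR N2 = True XOR True = False
N5 = N4 NAND N1 = False NAND True = True
N7 = NOT N5 = NOT True = False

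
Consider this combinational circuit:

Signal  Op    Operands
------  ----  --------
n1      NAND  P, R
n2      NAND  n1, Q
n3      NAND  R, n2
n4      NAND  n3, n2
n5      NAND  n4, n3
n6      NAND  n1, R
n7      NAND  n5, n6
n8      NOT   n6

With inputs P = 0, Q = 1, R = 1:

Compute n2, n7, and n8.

n2 = 0, n7 = 1, n8 = 1

n1 = P NAND R = 0 NAND 1 = 1
n2 = n1 NAND Q = 1 NAND 1 = 0
n3 = R NAND n2 = 1 NAND 0 = 1
n4 = n3 NAND n2 = 1 NAND 0 = 1
n5 = n4 NAND n3 = 1 NAND 1 = 0
n6 = n1 NAND R = 1 NAND 1 = 0
n7 = n5 NAND n6 = 0 NAND 0 = 1
n8 = NOT n6 = NOT 0 = 1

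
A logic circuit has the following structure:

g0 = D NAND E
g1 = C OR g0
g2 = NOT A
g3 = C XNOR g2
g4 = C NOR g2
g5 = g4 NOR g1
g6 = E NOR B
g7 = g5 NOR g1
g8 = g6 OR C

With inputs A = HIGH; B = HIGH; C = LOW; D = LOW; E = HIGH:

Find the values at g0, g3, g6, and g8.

g0 = D NAND E = LOW NAND HIGH = HIGH
g2 = NOT A = NOT HIGH = LOW
g3 = C XNOR g2 = LOW XNOR LOW = HIGH
g6 = E NOR B = HIGH NOR HIGH = LOW
g8 = g6 OR C = LOW OR LOW = LOW

g0 = HIGH, g3 = HIGH, g6 = LOW, g8 = LOW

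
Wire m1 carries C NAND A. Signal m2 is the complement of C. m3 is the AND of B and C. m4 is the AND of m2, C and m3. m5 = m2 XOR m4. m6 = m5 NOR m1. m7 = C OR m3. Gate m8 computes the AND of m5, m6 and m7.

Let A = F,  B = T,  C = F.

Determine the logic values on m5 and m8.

m5 = T  m8 = F

m1 = C NAND A = F NAND F = T
m2 = NOT C = NOT F = T
m3 = B AND C = T AND F = F
m4 = m2 AND C AND m3 = T AND F AND F = F
m5 = m2 XOR m4 = T XOR F = T
m6 = m5 NOR m1 = T NOR T = F
m7 = C OR m3 = F OR F = F
m8 = m5 AND m6 AND m7 = T AND F AND F = F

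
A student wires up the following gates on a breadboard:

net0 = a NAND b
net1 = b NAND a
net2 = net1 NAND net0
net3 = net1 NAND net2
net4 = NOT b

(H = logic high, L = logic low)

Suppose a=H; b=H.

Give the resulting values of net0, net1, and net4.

net0 = a NAND b = H NAND H = L
net1 = b NAND a = H NAND H = L
net4 = NOT b = NOT H = L

net0 = L  net1 = L  net4 = L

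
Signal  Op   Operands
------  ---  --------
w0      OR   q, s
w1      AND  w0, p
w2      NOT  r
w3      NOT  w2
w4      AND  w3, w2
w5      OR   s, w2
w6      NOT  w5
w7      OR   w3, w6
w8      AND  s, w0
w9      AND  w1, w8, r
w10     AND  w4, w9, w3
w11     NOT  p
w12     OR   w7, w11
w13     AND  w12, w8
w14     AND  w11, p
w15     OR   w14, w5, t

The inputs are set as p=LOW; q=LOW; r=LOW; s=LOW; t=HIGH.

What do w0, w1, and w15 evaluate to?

w0 = LOW; w1 = LOW; w15 = HIGH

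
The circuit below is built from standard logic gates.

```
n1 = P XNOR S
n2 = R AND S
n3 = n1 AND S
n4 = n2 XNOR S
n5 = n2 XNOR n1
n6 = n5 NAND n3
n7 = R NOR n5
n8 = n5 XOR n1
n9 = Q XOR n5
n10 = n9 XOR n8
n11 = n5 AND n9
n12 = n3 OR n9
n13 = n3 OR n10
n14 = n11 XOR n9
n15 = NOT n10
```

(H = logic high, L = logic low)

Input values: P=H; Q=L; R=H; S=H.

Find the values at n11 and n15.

n11 = H  n15 = L

n1 = P XNOR S = H XNOR H = H
n2 = R AND S = H AND H = H
n5 = n2 XNOR n1 = H XNOR H = H
n8 = n5 XOR n1 = H XOR H = L
n9 = Q XOR n5 = L XOR H = H
n10 = n9 XOR n8 = H XOR L = H
n11 = n5 AND n9 = H AND H = H
n15 = NOT n10 = NOT H = L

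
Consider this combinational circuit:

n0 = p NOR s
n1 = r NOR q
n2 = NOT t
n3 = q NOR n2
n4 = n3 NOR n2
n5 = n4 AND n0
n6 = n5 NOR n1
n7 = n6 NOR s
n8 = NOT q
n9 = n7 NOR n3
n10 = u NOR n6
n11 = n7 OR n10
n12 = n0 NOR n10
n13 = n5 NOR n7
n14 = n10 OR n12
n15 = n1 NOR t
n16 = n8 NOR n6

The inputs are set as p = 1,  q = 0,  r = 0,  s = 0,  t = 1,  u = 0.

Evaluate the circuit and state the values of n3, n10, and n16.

n3 = 1, n10 = 1, n16 = 0

n0 = p NOR s = 1 NOR 0 = 0
n1 = r NOR q = 0 NOR 0 = 1
n2 = NOT t = NOT 1 = 0
n3 = q NOR n2 = 0 NOR 0 = 1
n4 = n3 NOR n2 = 1 NOR 0 = 0
n5 = n4 AND n0 = 0 AND 0 = 0
n6 = n5 NOR n1 = 0 NOR 1 = 0
n8 = NOT q = NOT 0 = 1
n10 = u NOR n6 = 0 NOR 0 = 1
n16 = n8 NOR n6 = 1 NOR 0 = 0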